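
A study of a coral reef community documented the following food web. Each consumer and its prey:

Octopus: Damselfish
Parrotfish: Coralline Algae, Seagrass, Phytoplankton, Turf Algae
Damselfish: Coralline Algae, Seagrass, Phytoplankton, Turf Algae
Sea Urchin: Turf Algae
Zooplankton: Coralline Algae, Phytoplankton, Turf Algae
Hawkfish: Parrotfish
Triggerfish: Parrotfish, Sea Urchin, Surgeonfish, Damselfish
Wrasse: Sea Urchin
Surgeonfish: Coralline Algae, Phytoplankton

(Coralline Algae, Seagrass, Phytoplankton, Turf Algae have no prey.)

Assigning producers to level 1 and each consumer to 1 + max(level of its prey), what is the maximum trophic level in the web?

3

Producers (level 1): Coralline Algae, Seagrass, Phytoplankton, Turf Algae.
Coralline Algae → Damselfish → Octopus gives Octopus level 3.
No species has a prey at level 3, so no species reaches level 4.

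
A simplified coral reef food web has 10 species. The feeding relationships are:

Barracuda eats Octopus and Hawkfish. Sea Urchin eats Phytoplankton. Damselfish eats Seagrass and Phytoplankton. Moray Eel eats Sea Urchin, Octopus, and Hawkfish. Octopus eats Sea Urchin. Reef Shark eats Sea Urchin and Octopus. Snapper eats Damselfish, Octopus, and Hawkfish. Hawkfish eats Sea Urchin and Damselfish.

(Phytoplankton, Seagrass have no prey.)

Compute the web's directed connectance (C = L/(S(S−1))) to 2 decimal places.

The web has S = 10 species and L = 16 feeding links.
C = L / (S(S−1)) = 16 / 90 = 0.1778 ≈ 0.18.

C = 0.18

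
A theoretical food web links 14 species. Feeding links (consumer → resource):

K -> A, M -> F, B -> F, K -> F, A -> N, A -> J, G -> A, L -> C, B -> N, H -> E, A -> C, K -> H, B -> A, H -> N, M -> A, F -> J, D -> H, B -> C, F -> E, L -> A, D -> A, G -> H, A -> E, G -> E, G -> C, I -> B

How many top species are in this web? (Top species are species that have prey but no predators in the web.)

Top species (has prey, but nothing eats it): D, M, L, G, K, I.
Count: 6.

6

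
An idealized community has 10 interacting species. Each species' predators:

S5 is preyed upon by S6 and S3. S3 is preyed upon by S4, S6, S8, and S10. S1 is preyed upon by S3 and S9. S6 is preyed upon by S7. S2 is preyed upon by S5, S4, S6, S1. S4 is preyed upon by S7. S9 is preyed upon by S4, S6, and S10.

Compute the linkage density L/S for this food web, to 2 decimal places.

L/S = 1.70

There are L = 17 links among S = 10 species.
L/S = 17/10 = 1.7000 ≈ 1.70.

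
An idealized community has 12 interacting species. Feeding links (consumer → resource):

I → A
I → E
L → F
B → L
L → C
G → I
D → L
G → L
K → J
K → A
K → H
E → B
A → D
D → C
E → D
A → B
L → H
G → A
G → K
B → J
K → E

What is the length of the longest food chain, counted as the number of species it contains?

6 species

One longest chain: C → L → B → A → I → G.
It has 6 species and 5 links.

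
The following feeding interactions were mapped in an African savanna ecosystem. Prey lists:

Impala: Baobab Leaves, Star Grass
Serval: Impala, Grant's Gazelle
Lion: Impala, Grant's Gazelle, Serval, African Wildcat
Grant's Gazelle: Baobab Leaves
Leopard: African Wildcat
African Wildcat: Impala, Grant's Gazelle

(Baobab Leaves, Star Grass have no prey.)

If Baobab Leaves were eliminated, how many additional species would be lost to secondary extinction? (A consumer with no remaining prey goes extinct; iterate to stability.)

Remove Baobab Leaves.
Round 1: Grant's Gazelle (all prey gone) → extinct.
No further losses. Total secondary extinctions: 1.

1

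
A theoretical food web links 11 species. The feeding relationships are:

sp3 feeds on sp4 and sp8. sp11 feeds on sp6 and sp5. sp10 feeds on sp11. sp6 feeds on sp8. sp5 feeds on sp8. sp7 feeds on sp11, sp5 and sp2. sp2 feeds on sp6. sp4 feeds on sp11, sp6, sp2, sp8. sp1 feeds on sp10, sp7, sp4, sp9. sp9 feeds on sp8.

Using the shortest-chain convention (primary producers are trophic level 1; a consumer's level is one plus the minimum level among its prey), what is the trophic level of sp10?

Trophic level 4

sp8 is a producer → level 1.
sp6 eats sp8 → level 2.
sp11 eats sp6 → level 3.
sp10 eats sp11 → level 4.
No prey of sp10 is below level 3, so 4 is the minimum.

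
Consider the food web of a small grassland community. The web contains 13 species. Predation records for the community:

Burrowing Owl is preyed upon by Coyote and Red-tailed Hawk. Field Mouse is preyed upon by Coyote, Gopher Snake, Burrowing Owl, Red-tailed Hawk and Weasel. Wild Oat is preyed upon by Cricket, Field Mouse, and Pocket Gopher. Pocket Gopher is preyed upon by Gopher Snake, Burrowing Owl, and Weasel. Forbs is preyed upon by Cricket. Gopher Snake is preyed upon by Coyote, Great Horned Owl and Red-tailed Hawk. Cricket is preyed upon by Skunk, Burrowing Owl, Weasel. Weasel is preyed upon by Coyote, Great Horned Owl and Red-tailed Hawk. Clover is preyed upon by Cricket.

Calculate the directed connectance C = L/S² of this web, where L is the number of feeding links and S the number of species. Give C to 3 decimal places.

The web has S = 13 species and L = 24 feeding links.
C = L / S² = 24 / 169 = 0.1420 ≈ 0.142.

C = 0.142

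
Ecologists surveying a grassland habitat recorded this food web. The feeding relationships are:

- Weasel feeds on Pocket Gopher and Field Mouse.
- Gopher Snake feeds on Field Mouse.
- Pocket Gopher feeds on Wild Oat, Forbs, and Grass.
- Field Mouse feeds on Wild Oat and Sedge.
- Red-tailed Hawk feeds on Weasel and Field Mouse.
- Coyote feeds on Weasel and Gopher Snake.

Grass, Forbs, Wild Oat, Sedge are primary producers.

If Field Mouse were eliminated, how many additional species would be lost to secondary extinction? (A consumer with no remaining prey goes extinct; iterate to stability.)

Remove Field Mouse.
Round 1: Gopher Snake (all prey gone) → extinct.
No further losses. Total secondary extinctions: 1.

1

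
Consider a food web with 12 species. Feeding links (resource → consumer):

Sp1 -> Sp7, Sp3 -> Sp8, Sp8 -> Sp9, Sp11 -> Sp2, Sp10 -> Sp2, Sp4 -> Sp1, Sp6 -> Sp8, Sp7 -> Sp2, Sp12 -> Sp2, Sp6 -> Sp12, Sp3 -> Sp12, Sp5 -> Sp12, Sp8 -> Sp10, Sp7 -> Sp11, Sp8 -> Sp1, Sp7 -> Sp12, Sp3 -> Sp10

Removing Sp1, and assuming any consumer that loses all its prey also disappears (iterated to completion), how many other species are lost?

Remove Sp1.
Round 1: Sp7 (all prey gone) → extinct.
Round 2: Sp11 (all prey gone) → extinct.
No further losses. Total secondary extinctions: 2.

2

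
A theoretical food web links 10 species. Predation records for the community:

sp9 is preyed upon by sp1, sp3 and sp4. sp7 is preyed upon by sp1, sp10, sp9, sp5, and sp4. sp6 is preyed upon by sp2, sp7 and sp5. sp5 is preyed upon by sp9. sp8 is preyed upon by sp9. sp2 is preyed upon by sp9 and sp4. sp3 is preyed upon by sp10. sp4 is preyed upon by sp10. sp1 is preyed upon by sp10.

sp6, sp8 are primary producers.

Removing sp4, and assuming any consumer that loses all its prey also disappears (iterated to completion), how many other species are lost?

0

Remove sp4.
Every predator of it retains at least one other prey: sp10 still has sp7, sp1, sp3.
No consumer loses all prey, so no secondary extinctions occur.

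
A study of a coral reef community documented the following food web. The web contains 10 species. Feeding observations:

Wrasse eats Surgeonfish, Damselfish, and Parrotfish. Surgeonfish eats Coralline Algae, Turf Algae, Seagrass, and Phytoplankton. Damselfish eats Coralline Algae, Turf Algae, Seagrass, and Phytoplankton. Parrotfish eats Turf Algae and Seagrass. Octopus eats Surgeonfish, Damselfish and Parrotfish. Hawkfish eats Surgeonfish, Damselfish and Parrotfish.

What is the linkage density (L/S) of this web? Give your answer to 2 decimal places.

There are L = 19 links among S = 10 species.
L/S = 19/10 = 1.9000 ≈ 1.90.

L/S = 1.90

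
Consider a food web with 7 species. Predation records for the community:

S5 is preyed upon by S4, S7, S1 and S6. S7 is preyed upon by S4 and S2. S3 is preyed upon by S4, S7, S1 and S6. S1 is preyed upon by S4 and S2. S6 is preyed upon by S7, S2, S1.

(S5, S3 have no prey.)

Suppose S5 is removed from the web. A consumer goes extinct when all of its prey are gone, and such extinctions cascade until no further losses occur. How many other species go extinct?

0

Remove S5.
Every predator of it retains at least one other prey: S6 still has S3; S1 still has S3, S6; S7 still has S3, S6; S4 still has S3, S1, S7.
No consumer loses all prey, so no secondary extinctions occur.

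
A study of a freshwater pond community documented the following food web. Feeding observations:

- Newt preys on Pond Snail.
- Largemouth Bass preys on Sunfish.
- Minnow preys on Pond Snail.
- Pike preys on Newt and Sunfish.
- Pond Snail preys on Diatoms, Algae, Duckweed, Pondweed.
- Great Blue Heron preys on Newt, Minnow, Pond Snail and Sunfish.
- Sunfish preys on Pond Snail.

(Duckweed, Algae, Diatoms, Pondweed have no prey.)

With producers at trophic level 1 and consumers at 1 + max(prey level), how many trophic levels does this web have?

Producers (level 1): Duckweed, Algae, Diatoms, Pondweed.
Duckweed → Pond Snail → Sunfish → Largemouth Bass gives Largemouth Bass level 4.
No species has a prey at level 4, so no species reaches level 5.

4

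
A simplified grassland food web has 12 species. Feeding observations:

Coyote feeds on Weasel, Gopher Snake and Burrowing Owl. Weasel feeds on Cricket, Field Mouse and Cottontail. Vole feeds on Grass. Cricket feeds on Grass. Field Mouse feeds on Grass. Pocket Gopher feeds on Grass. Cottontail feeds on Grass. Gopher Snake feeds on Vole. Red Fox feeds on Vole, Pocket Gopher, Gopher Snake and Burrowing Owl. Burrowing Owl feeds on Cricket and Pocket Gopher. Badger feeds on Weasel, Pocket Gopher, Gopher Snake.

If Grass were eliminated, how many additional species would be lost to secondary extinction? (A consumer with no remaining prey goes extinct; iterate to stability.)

11

Remove Grass.
Round 1: Vole (all prey gone), Pocket Gopher (all prey gone), Cottontail (all prey gone), Field Mouse (all prey gone), Cricket (all prey gone) → extinct.
Round 2: Burrowing Owl (all prey gone), Weasel (all prey gone), Gopher Snake (all prey gone) → extinct.
Round 3: Badger (all prey gone), Red Fox (all prey gone), Coyote (all prey gone) → extinct.
No further losses. Total secondary extinctions: 11.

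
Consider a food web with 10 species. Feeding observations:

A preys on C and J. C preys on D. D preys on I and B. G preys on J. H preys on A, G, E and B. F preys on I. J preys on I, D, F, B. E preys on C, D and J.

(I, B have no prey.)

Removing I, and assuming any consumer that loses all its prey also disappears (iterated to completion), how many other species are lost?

1

Remove I.
Round 1: F (all prey gone) → extinct.
No further losses. Total secondary extinctions: 1.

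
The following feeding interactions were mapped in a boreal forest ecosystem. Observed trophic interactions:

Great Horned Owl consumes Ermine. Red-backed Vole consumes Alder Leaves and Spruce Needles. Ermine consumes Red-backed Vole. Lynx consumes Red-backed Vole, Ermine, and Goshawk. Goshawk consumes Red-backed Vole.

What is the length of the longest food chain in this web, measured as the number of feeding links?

One longest chain: Alder Leaves → Red-backed Vole → Ermine → Lynx.
It has 4 species and 3 links.

3 links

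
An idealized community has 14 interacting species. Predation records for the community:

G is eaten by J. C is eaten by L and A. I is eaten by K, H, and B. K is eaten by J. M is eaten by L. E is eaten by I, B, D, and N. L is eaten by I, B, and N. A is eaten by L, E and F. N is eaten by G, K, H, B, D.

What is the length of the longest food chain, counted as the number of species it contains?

6 species

One longest chain: C → A → L → N → K → J.
It has 6 species and 5 links.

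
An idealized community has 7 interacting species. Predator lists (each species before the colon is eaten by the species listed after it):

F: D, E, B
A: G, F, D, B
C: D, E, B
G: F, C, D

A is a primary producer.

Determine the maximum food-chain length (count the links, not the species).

3 links

One longest chain: A → G → F → D.
It has 4 species and 3 links.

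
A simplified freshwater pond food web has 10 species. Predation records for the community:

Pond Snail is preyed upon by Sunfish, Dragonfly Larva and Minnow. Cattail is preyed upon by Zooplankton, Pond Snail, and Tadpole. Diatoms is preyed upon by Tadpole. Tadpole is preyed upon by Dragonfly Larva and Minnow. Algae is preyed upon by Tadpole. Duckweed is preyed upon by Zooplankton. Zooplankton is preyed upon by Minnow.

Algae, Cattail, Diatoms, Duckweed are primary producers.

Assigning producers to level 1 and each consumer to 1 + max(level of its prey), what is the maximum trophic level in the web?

Producers (level 1): Algae, Cattail, Diatoms, Duckweed.
Cattail → Pond Snail → Sunfish gives Sunfish level 3.
No species has a prey at level 3, so no species reaches level 4.

3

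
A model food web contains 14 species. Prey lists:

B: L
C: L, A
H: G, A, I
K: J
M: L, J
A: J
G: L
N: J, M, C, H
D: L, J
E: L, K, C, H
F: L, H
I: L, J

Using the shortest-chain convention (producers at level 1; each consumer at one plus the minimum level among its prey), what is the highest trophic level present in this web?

3

Producers (level 1): L, J.
Following each consumer down to its lowest-level prey: L → I → H (levels 1 through 3).
All prey of H (I 2, G 2, A 2) are at level 2 or above, so H is at level 1 + 2 = 3.
Every consumer has at least one prey at level 2 or below, so none exceeds level 3.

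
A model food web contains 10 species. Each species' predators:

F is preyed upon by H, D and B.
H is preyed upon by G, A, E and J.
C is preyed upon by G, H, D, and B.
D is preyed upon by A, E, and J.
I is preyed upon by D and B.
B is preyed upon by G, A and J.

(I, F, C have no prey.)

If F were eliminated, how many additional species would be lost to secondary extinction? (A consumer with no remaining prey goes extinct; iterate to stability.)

Remove F.
Every predator of it retains at least one other prey: B still has I, C; D still has I, C; H still has C.
No consumer loses all prey, so no secondary extinctions occur.

0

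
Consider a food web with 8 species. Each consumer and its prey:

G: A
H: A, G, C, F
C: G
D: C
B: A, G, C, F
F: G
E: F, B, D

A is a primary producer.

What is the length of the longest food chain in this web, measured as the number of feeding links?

4 links

One longest chain: A → G → C → B → E.
It has 5 species and 4 links.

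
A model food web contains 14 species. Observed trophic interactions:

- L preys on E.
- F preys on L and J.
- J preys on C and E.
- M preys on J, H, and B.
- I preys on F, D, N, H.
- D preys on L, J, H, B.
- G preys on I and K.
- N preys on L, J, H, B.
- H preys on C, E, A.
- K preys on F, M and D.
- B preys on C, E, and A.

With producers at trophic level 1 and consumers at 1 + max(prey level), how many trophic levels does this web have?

5

Producers (level 1): A, C, E.
C → J → F → I → G gives G level 5.
No species has a prey at level 5, so no species reaches level 6.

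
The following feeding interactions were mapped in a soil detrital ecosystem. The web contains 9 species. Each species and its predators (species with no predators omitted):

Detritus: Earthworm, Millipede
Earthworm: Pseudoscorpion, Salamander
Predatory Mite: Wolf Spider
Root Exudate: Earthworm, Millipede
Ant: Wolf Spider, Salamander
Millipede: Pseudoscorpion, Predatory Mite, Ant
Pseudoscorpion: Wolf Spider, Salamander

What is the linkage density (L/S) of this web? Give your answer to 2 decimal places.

L/S = 1.56

There are L = 14 links among S = 9 species.
L/S = 14/9 = 1.5556 ≈ 1.56.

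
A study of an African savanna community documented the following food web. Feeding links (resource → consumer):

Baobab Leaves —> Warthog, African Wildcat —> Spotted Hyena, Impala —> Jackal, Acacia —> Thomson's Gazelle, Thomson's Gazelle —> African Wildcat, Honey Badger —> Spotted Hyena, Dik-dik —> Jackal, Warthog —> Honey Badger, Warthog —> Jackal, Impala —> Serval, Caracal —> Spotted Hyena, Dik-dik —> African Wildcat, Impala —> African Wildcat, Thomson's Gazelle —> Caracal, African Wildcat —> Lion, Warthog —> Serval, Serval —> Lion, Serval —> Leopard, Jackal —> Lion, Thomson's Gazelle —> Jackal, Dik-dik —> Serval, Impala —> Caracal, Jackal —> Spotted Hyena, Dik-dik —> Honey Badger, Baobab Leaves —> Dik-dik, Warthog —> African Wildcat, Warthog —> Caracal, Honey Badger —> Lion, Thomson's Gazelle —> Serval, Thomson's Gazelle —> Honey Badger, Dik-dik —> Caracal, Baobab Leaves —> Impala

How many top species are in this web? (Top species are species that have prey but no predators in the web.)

Top species (has prey, but nothing eats it): Spotted Hyena, Leopard, Lion.
Count: 3.

3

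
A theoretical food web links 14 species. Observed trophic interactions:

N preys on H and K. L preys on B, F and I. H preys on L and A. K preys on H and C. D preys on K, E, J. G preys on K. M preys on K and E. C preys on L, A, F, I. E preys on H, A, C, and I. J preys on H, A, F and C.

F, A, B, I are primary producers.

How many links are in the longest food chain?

4 links

One longest chain: F → L → H → K → M.
It has 5 species and 4 links.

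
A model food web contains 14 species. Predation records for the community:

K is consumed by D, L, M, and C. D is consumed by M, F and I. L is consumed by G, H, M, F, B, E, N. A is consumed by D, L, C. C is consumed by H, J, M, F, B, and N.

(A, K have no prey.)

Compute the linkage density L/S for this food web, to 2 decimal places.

There are L = 23 links among S = 14 species.
L/S = 23/14 = 1.6429 ≈ 1.64.

L/S = 1.64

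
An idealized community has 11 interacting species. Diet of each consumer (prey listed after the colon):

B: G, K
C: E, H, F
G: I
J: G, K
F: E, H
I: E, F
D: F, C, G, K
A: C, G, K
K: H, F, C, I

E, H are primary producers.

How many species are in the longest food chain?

One longest chain: E → F → I → G → J.
It has 5 species and 4 links.

5 species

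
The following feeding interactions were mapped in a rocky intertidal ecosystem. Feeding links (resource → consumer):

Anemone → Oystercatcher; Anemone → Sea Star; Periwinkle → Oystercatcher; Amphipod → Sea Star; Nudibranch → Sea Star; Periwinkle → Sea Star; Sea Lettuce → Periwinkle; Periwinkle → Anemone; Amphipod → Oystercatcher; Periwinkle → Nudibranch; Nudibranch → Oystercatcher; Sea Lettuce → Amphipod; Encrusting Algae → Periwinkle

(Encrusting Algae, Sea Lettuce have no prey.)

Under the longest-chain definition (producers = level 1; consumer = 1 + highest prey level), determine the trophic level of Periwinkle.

Trophic level 2

Encrusting Algae is a producer → level 1.
Periwinkle eats Encrusting Algae (level 1); other prey at levels: Sea Lettuce 1 → level 2.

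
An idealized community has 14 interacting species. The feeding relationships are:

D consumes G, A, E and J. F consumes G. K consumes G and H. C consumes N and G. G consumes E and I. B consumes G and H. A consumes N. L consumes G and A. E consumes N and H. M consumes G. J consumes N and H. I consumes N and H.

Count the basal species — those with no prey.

2

Basal species (no prey listed): N, H.
Count: 2.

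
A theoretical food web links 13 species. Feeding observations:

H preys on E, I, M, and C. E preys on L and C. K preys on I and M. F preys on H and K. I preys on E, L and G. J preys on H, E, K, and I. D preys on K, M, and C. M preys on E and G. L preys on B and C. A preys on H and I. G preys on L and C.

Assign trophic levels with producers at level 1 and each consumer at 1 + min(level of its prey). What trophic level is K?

Trophic level 4

C is a producer → level 1.
L eats C → level 2.
I eats L → level 3.
K eats I → level 4.
No prey of K is below level 3, so 4 is the minimum.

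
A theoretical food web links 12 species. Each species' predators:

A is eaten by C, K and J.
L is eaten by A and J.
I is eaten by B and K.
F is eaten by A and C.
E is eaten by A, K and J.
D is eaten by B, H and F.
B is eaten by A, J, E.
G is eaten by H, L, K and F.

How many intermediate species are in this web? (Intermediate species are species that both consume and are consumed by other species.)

5

Intermediate species (has both prey and predators): F, L, B, E, A.
Count: 5.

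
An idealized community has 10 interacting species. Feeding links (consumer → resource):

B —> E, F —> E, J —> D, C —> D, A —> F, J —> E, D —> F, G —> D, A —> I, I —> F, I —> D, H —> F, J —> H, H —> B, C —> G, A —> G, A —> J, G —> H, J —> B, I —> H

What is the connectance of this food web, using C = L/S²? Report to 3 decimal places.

The web has S = 10 species and L = 20 feeding links.
C = L / S² = 20 / 100 = 0.2000 ≈ 0.200.

C = 0.200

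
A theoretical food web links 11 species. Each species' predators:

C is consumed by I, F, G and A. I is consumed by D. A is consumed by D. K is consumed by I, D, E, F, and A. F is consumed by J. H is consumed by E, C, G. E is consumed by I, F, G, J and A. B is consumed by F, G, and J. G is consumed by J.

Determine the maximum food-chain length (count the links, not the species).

One longest chain: H → C → I → D.
It has 4 species and 3 links.

3 links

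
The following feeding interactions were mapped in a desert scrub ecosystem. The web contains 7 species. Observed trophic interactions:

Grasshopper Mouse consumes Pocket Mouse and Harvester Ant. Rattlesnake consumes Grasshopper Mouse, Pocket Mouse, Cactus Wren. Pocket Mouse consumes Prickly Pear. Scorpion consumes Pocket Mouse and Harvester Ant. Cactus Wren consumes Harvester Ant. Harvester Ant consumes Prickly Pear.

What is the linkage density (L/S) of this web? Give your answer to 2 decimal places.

There are L = 10 links among S = 7 species.
L/S = 10/7 = 1.4286 ≈ 1.43.

L/S = 1.43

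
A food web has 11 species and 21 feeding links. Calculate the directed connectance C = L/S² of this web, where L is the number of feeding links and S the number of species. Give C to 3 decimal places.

The web has S = 11 species and L = 21 feeding links.
C = L / S² = 21 / 121 = 0.1736 ≈ 0.174.

C = 0.174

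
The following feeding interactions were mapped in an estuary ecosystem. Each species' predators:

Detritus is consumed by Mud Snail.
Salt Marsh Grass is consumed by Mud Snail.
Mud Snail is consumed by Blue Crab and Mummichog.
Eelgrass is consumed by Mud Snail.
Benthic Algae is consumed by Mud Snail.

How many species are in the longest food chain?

One longest chain: Salt Marsh Grass → Mud Snail → Blue Crab.
It has 3 species and 2 links.

3 species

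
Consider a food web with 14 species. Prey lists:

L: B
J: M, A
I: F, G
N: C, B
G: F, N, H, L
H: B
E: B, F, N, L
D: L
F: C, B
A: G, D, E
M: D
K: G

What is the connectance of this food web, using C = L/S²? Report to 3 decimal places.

The web has S = 14 species and L = 24 feeding links.
C = L / S² = 24 / 196 = 0.1224 ≈ 0.122.

C = 0.122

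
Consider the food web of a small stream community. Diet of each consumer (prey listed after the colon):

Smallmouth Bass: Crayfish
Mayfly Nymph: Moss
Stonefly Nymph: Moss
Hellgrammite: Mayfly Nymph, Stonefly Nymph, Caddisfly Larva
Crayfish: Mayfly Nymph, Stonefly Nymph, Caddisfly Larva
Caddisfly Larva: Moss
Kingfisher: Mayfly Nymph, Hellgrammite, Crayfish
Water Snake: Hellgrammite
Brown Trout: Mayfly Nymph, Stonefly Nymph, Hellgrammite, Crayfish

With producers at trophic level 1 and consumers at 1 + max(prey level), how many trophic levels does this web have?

Producers (level 1): Moss.
Moss → Mayfly Nymph → Hellgrammite → Kingfisher gives Kingfisher level 4.
No species has a prey at level 4, so no species reaches level 5.

4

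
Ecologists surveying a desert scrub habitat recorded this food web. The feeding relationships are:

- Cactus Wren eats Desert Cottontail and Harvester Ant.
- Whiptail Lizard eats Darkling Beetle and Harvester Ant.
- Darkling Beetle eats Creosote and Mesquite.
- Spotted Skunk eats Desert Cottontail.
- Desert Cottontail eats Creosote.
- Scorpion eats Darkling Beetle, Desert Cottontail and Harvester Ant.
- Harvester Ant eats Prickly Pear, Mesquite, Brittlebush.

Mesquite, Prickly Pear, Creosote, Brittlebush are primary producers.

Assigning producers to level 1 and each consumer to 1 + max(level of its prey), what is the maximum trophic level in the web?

3

Producers (level 1): Mesquite, Prickly Pear, Creosote, Brittlebush.
Creosote → Desert Cottontail → Spotted Skunk gives Spotted Skunk level 3.
No species has a prey at level 3, so no species reaches level 4.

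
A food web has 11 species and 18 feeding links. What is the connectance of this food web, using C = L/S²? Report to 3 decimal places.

The web has S = 11 species and L = 18 feeding links.
C = L / S² = 18 / 121 = 0.1488 ≈ 0.149.

C = 0.149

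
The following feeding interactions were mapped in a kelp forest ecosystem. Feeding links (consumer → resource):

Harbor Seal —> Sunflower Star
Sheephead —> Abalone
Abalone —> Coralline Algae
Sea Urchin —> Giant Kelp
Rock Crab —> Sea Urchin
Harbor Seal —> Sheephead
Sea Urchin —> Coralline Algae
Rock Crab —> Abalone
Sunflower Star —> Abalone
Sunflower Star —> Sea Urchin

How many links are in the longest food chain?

One longest chain: Coralline Algae → Abalone → Sunflower Star → Harbor Seal.
It has 4 species and 3 links.

3 links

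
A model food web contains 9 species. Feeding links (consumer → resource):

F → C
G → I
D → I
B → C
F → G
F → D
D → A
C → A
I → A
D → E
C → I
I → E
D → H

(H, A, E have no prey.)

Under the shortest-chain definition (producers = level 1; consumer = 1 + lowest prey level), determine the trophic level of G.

A is a producer → level 1.
I eats A → level 2.
G eats I → level 3.
No prey of G is below level 2, so 3 is the minimum.

Trophic level 3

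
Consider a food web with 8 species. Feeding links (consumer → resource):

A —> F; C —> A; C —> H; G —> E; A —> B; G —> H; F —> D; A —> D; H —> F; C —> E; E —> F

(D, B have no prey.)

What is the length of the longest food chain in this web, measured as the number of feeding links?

One longest chain: D → F → H → C.
It has 4 species and 3 links.

3 links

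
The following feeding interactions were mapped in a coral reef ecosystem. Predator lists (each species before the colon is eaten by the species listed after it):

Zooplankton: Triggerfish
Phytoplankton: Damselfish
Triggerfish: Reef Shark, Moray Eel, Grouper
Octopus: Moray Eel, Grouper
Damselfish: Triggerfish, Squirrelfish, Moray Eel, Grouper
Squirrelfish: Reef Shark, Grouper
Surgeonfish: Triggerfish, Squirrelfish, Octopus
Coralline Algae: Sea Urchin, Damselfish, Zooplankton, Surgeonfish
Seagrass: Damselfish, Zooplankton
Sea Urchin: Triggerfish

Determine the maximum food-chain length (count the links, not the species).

3 links

One longest chain: Seagrass → Damselfish → Squirrelfish → Reef Shark.
It has 4 species and 3 links.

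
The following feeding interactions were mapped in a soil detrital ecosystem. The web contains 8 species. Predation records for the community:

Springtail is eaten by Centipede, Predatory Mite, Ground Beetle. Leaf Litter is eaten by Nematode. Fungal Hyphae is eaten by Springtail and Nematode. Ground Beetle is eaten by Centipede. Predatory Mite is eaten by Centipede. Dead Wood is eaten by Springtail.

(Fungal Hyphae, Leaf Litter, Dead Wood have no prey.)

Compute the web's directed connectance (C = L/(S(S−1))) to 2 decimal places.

The web has S = 8 species and L = 9 feeding links.
C = L / (S(S−1)) = 9 / 56 = 0.1607 ≈ 0.16.

C = 0.16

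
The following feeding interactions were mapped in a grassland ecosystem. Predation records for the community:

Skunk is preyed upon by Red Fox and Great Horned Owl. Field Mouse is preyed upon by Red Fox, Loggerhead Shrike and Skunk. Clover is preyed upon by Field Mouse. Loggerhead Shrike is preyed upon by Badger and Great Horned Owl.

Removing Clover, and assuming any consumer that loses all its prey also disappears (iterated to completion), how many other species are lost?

Remove Clover.
Round 1: Field Mouse (all prey gone) → extinct.
Round 2: Skunk (all prey gone), Loggerhead Shrike (all prey gone) → extinct.
Round 3: Badger (all prey gone), Great Horned Owl (all prey gone), Red Fox (all prey gone) → extinct.
No further losses. Total secondary extinctions: 6.

6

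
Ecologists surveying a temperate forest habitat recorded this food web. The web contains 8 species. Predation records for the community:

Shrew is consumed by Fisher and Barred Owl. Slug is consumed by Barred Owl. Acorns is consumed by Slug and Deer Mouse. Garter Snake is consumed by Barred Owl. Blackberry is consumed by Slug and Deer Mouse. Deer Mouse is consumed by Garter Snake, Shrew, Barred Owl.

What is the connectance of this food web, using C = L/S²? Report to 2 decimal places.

The web has S = 8 species and L = 11 feeding links.
C = L / S² = 11 / 64 = 0.1719 ≈ 0.17.

C = 0.17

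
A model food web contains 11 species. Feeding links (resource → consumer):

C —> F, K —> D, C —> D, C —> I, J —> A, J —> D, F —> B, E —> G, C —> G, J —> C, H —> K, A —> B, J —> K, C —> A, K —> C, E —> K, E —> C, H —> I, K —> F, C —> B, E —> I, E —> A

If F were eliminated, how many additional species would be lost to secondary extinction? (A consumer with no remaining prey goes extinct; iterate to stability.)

Remove F.
Every predator of it retains at least one other prey: B still has C, A.
No consumer loses all prey, so no secondary extinctions occur.

0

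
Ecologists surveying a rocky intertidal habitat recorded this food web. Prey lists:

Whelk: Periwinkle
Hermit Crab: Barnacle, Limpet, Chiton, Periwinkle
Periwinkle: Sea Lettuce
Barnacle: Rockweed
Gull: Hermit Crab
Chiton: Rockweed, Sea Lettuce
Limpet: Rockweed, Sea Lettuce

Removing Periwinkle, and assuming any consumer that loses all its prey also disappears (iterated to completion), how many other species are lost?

1

Remove Periwinkle.
Round 1: Whelk (all prey gone) → extinct.
No further losses. Total secondary extinctions: 1.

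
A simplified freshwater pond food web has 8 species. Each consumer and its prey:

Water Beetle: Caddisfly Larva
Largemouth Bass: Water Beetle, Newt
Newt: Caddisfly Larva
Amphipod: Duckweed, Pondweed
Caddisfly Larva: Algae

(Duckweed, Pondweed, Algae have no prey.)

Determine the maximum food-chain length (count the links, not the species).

One longest chain: Algae → Caddisfly Larva → Water Beetle → Largemouth Bass.
It has 4 species and 3 links.

3 links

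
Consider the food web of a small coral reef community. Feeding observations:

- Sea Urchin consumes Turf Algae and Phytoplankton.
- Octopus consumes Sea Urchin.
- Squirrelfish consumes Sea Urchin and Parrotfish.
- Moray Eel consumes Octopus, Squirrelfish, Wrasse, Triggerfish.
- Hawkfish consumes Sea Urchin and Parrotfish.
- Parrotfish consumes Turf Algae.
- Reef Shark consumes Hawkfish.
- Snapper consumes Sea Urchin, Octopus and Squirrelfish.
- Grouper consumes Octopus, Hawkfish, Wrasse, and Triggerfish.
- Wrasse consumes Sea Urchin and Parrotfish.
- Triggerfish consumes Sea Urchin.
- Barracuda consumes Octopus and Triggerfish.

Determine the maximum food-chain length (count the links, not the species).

3 links

One longest chain: Turf Algae → Sea Urchin → Octopus → Moray Eel.
It has 4 species and 3 links.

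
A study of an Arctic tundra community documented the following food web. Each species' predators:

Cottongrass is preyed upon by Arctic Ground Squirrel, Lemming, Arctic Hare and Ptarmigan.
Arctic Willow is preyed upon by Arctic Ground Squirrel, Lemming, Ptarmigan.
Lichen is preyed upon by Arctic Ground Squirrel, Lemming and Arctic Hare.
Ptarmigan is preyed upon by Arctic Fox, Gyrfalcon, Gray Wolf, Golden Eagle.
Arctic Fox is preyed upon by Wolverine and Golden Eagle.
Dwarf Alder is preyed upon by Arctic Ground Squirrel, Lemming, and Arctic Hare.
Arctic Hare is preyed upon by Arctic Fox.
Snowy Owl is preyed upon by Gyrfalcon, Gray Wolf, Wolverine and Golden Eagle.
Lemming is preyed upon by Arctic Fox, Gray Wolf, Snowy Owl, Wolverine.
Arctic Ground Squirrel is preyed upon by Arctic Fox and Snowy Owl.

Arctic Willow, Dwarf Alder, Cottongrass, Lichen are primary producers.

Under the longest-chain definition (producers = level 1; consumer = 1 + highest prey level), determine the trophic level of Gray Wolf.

Trophic level 4

Arctic Willow is a producer → level 1.
Lemming eats Arctic Willow (level 1); other prey at levels: Dwarf Alder 1, Cottongrass 1, Lichen 1 → level 2.
Snowy Owl eats Lemming (level 2); other prey at levels: Arctic Ground Squirrel 2 → level 3.
Gray Wolf eats Snowy Owl (level 3); other prey at levels: Lemming 2, Ptarmigan 2 → level 4.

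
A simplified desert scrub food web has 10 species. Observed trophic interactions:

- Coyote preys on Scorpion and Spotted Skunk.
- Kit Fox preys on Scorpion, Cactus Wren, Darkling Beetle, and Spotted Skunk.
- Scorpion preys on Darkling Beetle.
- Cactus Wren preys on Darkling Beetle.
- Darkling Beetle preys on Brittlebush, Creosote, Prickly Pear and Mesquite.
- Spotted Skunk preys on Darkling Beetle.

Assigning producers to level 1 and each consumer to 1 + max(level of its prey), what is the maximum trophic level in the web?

4

Producers (level 1): Creosote, Mesquite, Brittlebush, Prickly Pear.
Creosote → Darkling Beetle → Spotted Skunk → Kit Fox gives Kit Fox level 4.
No species has a prey at level 4, so no species reaches level 5.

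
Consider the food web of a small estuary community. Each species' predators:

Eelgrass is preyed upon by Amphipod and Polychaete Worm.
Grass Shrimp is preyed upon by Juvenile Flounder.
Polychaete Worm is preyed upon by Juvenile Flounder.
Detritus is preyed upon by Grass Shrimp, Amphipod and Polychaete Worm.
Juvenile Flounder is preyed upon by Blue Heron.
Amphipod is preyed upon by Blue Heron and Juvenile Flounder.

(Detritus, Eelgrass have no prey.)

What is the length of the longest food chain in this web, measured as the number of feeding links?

3 links

One longest chain: Detritus → Grass Shrimp → Juvenile Flounder → Blue Heron.
It has 4 species and 3 links.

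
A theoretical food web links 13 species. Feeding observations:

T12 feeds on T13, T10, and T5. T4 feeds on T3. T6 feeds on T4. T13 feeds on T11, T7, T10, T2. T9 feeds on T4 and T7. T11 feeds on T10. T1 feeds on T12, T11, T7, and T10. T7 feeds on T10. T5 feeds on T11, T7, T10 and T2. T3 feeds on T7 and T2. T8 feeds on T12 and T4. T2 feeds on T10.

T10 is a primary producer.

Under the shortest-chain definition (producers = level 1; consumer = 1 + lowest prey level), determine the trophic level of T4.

Trophic level 4

T10 is a producer → level 1.
T2 eats T10 → level 2.
T3 eats T2 → level 3.
T4 eats T3 → level 4.
No prey of T4 is below level 3, so 4 is the minimum.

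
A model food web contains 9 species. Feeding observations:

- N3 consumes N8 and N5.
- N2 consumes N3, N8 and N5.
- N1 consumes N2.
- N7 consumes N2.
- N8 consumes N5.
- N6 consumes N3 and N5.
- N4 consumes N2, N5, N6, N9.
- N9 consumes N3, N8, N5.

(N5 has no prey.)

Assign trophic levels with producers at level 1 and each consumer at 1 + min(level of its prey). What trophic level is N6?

Trophic level 2

N5 is a producer → level 1.
N6 eats N5 → level 2.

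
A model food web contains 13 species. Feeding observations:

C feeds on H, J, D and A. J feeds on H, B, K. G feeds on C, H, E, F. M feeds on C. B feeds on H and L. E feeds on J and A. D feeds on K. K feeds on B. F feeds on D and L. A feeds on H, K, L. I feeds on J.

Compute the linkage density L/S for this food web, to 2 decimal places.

There are L = 24 links among S = 13 species.
L/S = 24/13 = 1.8462 ≈ 1.85.

L/S = 1.85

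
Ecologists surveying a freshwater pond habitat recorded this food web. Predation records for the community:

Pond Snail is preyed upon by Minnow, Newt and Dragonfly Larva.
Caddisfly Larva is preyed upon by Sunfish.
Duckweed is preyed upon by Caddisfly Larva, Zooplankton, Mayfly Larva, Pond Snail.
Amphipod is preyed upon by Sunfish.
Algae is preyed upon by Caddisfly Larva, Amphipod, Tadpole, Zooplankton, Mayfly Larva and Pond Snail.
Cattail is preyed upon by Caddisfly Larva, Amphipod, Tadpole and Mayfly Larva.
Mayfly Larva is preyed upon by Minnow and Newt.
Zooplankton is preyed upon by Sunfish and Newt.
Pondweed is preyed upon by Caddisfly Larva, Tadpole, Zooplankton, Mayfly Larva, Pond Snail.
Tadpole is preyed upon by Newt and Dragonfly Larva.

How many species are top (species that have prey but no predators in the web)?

4

Top species (has prey, but nothing eats it): Sunfish, Newt, Dragonfly Larva, Minnow.
Count: 4.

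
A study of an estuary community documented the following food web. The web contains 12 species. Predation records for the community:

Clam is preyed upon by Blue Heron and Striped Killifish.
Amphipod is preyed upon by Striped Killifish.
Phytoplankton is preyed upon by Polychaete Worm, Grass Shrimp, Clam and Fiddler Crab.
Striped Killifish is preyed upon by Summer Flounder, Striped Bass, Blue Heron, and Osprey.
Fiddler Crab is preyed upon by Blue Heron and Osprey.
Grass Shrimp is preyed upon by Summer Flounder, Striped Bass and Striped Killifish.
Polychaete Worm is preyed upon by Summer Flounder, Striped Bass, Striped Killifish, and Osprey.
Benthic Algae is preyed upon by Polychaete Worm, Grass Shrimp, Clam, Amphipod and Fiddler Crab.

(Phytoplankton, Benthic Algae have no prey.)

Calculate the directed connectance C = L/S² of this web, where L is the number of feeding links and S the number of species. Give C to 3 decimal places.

The web has S = 12 species and L = 25 feeding links.
C = L / S² = 25 / 144 = 0.1736 ≈ 0.174.

C = 0.174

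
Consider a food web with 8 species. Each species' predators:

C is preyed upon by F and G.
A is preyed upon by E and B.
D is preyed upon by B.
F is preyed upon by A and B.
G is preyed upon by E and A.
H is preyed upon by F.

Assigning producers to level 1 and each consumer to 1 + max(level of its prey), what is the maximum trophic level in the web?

4

Producers (level 1): D, H, C.
H → F → A → B gives B level 4.
No species has a prey at level 4, so no species reaches level 5.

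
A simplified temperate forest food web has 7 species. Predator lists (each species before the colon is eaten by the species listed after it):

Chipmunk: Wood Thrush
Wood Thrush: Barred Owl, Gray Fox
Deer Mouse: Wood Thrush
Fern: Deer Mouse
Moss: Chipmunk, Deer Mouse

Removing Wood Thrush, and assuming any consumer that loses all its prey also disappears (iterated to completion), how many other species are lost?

2

Remove Wood Thrush.
Round 1: Barred Owl (all prey gone), Gray Fox (all prey gone) → extinct.
No further losses. Total secondary extinctions: 2.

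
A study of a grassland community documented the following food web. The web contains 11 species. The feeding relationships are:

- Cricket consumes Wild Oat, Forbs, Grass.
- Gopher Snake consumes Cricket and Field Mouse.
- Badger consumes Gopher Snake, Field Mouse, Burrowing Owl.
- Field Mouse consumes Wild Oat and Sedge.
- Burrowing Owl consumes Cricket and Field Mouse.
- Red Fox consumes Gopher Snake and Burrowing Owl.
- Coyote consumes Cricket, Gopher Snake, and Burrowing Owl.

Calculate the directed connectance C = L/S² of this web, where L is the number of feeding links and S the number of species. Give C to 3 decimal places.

The web has S = 11 species and L = 17 feeding links.
C = L / S² = 17 / 121 = 0.1405 ≈ 0.140.

C = 0.140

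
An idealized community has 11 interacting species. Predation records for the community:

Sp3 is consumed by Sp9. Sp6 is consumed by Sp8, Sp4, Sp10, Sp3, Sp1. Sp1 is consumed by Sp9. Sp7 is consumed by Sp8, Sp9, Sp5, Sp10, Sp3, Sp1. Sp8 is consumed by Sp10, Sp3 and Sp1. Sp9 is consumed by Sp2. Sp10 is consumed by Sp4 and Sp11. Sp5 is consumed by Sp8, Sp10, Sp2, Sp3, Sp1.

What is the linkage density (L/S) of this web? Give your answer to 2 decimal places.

There are L = 24 links among S = 11 species.
L/S = 24/11 = 2.1818 ≈ 2.18.

L/S = 2.18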